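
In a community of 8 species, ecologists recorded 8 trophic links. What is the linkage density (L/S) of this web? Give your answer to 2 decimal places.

L/S = 1.00

There are L = 8 links among S = 8 species.
L/S = 8/8 = 1.0000 ≈ 1.00.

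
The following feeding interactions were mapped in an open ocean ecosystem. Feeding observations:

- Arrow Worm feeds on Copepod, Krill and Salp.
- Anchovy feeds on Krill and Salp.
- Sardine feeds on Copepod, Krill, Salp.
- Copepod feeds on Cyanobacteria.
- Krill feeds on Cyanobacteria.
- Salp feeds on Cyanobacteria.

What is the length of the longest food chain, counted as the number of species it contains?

3 species

One longest chain: Cyanobacteria → Salp → Arrow Worm.
It has 3 species and 2 links.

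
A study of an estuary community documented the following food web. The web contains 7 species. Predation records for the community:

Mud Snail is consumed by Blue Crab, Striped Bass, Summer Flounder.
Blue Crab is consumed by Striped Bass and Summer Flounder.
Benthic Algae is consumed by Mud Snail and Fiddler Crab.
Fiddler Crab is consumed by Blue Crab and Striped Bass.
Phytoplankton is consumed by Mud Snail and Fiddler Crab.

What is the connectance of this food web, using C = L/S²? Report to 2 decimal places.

C = 0.22

The web has S = 7 species and L = 11 feeding links.
C = L / S² = 11 / 49 = 0.2245 ≈ 0.22.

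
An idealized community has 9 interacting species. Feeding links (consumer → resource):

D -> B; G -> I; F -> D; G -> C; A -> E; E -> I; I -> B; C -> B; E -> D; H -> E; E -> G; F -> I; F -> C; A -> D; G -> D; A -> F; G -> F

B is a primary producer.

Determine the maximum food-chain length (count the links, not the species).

One longest chain: B → I → F → G → E → A.
It has 6 species and 5 links.

5 links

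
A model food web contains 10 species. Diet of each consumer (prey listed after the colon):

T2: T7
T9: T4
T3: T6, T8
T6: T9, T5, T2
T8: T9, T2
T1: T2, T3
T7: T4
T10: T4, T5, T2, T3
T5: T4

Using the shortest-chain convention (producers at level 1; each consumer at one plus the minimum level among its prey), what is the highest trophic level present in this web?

Producers (level 1): T4.
Following each consumer down to its lowest-level prey: T4 → T9 → T6 → T3 (levels 1 through 4).
All prey of T3 (T6 3, T8 3) are at level 3 or above, so T3 is at level 1 + 3 = 4.
Every consumer has at least one prey at level 3 or below, so none exceeds level 4.

4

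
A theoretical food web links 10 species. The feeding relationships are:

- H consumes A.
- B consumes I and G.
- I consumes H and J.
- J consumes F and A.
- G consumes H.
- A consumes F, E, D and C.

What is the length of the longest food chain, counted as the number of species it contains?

5 species

One longest chain: D → A → H → G → B.
It has 5 species and 4 links.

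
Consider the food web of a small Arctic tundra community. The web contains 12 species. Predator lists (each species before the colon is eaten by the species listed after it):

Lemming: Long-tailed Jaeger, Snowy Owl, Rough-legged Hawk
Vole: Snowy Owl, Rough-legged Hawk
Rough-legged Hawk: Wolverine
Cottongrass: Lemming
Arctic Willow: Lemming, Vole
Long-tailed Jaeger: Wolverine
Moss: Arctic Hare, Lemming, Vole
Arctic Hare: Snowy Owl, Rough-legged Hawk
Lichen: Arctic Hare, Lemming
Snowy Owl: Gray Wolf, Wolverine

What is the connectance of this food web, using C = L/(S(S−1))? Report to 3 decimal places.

C = 0.144

The web has S = 12 species and L = 19 feeding links.
C = L / (S(S−1)) = 19 / 132 = 0.1439 ≈ 0.144.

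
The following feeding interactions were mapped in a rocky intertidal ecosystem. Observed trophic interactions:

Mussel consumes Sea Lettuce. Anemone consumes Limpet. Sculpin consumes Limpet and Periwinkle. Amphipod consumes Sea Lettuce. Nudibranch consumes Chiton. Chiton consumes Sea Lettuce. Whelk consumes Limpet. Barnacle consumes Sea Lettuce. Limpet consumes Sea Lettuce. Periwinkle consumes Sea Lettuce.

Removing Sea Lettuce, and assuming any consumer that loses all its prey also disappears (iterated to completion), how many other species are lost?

10

Remove Sea Lettuce.
Round 1: Barnacle (all prey gone), Limpet (all prey gone), Mussel (all prey gone), Amphipod (all prey gone), Chiton (all prey gone), Periwinkle (all prey gone) → extinct.
Round 2: Whelk (all prey gone), Anemone (all prey gone), Nudibranch (all prey gone), Sculpin (all prey gone) → extinct.
No further losses. Total secondary extinctions: 10.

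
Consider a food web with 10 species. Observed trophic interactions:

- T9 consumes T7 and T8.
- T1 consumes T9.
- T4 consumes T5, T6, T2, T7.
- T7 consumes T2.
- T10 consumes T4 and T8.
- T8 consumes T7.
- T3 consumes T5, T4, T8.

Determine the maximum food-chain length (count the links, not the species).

One longest chain: T2 → T7 → T8 → T9 → T1.
It has 5 species and 4 links.

4 links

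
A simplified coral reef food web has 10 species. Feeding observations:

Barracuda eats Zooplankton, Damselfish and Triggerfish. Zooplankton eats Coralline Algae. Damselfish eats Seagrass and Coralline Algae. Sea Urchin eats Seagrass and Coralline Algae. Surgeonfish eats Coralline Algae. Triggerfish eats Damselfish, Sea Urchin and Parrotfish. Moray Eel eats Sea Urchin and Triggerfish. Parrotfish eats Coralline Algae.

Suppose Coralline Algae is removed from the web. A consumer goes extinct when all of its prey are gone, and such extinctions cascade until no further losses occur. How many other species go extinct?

3

Remove Coralline Algae.
Round 1: Zooplankton (all prey gone), Parrotfish (all prey gone), Surgeonfish (all prey gone) → extinct.
No further losses. Total secondary extinctions: 3.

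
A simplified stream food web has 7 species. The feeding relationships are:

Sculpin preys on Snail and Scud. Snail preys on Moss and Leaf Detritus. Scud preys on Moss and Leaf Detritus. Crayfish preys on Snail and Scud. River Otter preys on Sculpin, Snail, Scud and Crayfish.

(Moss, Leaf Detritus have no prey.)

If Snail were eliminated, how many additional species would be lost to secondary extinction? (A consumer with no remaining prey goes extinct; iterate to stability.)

0

Remove Snail.
Every predator of it retains at least one other prey: Sculpin still has Scud; Crayfish still has Scud; River Otter still has Scud, Sculpin, Crayfish.
No consumer loses all prey, so no secondary extinctions occur.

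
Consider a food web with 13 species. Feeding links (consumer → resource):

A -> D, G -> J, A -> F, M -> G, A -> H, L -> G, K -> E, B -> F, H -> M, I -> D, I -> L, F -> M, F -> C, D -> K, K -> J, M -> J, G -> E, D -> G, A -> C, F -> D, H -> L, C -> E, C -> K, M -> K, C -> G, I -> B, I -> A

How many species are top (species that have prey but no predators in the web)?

Top species (has prey, but nothing eats it): I.
Count: 1.

1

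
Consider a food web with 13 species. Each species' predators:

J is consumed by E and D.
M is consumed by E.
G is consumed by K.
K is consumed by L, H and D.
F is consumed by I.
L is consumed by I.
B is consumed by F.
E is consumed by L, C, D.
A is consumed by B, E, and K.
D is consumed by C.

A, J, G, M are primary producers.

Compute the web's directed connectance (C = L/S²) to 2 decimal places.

C = 0.10

The web has S = 13 species and L = 17 feeding links.
C = L / S² = 17 / 169 = 0.1006 ≈ 0.10.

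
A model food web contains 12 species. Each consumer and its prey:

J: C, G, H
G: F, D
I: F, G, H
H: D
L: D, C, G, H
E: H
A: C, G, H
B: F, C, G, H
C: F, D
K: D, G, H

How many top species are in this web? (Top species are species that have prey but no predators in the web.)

7

Top species (has prey, but nothing eats it): A, I, K, J, L, E, B.
Count: 7.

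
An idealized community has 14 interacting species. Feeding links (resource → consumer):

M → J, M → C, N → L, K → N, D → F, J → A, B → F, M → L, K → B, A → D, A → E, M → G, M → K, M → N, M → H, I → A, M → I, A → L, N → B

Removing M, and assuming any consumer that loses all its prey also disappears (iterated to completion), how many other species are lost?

Remove M.
Round 1: G (all prey gone), C (all prey gone), J (all prey gone), K (all prey gone), I (all prey gone), H (all prey gone) → extinct.
Round 2: N (all prey gone), A (all prey gone) → extinct.
Round 3: E (all prey gone), D (all prey gone), L (all prey gone), B (all prey gone) → extinct.
Round 4: F (all prey gone) → extinct.
No further losses. Total secondary extinctions: 13.

13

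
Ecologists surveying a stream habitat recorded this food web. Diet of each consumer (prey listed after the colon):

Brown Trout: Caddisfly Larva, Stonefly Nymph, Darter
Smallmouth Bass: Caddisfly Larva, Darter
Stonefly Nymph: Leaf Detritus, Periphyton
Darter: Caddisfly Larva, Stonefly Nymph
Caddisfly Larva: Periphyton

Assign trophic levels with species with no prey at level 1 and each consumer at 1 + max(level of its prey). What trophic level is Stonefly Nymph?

Leaf Detritus has no prey (basal) → level 1.
Stonefly Nymph eats Leaf Detritus (level 1); other prey at levels: Periphyton 1 → level 2.

Trophic level 2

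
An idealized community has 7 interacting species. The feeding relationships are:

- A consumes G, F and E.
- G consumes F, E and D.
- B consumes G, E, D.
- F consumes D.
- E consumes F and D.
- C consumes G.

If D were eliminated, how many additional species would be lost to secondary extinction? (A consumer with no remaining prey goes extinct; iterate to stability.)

Remove D.
Round 1: F (all prey gone) → extinct.
Round 2: E (all prey gone) → extinct.
Round 3: G (all prey gone) → extinct.
Round 4: A (all prey gone), C (all prey gone), B (all prey gone) → extinct.
No further losses. Total secondary extinctions: 6.

6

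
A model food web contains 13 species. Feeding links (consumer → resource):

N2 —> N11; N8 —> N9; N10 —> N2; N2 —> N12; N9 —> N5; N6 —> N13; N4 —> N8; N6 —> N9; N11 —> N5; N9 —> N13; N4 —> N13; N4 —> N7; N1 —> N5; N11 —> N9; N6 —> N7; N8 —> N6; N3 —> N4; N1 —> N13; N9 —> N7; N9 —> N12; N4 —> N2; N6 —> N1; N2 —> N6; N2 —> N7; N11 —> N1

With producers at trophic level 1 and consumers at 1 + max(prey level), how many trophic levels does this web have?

Producers (level 1): N5, N12, N7, N13.
N5 → N1 → N6 → N8 → N4 → N3 gives N3 level 6.
No species has a prey at level 6, so no species reaches level 7.

6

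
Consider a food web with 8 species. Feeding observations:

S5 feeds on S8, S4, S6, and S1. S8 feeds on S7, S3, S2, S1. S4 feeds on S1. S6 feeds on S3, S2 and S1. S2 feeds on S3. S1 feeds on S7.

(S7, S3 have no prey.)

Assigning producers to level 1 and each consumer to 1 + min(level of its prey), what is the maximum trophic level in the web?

Producers (level 1): S7, S3.
Following each consumer down to its lowest-level prey: S7 → S1 → S4 (levels 1 through 3).
All prey of S4 (S1 2) are at level 2 or above, so S4 is at level 1 + 2 = 3.
Every consumer has at least one prey at level 2 or below, so none exceeds level 3.

3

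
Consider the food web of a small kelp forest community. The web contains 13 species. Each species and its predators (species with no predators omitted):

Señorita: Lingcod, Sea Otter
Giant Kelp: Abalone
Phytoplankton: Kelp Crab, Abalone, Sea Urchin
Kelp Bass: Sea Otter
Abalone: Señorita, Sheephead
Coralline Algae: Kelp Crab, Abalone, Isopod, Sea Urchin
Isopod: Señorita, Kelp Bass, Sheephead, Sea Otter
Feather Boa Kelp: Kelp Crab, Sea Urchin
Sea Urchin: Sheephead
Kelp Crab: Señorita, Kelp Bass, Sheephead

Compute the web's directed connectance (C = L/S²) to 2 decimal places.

C = 0.14

The web has S = 13 species and L = 23 feeding links.
C = L / S² = 23 / 169 = 0.1361 ≈ 0.14.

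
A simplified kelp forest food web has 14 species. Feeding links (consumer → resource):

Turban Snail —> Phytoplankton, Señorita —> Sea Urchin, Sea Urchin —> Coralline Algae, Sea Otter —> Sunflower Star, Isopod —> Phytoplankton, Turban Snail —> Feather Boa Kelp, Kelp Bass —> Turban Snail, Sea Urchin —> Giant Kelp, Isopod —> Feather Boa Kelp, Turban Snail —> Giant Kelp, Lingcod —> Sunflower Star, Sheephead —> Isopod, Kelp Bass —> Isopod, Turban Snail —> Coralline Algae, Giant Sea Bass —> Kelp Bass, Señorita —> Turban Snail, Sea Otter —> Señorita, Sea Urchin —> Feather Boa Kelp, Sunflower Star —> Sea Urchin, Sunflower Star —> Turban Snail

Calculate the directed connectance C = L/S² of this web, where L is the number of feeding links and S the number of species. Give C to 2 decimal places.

The web has S = 14 species and L = 20 feeding links.
C = L / S² = 20 / 196 = 0.1020 ≈ 0.10.

C = 0.10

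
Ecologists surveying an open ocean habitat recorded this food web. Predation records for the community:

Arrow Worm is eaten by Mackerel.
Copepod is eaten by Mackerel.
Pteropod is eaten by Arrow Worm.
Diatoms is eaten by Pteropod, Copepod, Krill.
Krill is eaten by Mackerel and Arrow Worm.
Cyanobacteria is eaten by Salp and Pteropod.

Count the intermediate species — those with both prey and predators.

4

Intermediate species (has both prey and predators): Copepod, Pteropod, Krill, Arrow Worm.
Count: 4.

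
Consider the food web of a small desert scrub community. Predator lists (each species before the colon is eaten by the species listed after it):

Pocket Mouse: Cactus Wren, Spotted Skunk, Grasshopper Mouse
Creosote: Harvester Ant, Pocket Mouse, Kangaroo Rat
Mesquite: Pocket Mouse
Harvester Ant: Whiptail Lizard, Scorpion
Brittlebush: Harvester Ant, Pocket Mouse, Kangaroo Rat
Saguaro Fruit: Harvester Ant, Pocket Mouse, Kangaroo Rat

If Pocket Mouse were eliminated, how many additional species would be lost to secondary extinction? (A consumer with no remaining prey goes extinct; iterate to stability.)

3

Remove Pocket Mouse.
Round 1: Cactus Wren (all prey gone), Spotted Skunk (all prey gone), Grasshopper Mouse (all prey gone) → extinct.
No further losses. Total secondary extinctions: 3.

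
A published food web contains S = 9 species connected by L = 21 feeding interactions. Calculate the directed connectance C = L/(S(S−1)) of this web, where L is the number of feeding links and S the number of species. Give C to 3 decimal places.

The web has S = 9 species and L = 21 feeding links.
C = L / (S(S−1)) = 21 / 72 = 0.2917 ≈ 0.292.

C = 0.292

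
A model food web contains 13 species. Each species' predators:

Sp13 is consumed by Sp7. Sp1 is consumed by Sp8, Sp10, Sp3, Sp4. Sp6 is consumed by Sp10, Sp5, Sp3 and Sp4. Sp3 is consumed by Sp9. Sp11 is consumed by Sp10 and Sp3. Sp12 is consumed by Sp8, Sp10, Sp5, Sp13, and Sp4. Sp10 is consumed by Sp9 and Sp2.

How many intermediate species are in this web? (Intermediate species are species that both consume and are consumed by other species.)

3

Intermediate species (has both prey and predators): Sp10, Sp13, Sp3.
Count: 3.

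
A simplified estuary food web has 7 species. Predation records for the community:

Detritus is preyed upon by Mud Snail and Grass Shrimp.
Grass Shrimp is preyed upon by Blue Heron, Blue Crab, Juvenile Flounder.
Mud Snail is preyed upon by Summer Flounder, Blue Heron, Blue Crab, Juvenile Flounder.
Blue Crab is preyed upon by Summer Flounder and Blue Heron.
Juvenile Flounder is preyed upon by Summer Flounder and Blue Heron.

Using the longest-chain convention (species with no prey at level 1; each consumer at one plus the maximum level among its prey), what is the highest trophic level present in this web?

Basal resources (level 1): Detritus.
Detritus → Mud Snail → Juvenile Flounder → Summer Flounder gives Summer Flounder level 4.
No species has a prey at level 4, so no species reaches level 5.

4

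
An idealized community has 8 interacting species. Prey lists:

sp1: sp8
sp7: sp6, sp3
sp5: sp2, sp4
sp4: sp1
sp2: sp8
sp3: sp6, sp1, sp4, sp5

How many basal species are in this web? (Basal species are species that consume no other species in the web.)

Basal species (no prey listed): sp6, sp8.
Count: 2.

2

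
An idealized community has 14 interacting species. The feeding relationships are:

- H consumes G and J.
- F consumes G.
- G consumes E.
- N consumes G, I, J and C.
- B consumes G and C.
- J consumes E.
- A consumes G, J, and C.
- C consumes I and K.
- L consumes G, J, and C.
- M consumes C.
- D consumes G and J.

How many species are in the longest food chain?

3 species

One longest chain: E → J → L.
It has 3 species and 2 links.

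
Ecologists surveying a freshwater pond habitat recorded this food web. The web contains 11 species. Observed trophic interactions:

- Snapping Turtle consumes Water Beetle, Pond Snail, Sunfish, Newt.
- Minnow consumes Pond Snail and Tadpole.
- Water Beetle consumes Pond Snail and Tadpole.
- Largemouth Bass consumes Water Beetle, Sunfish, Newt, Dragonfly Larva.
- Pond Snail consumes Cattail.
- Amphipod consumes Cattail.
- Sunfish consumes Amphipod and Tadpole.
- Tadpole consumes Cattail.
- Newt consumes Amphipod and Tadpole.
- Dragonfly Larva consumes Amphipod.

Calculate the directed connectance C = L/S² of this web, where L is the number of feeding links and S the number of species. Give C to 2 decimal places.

The web has S = 11 species and L = 20 feeding links.
C = L / S² = 20 / 121 = 0.1653 ≈ 0.17.

C = 0.17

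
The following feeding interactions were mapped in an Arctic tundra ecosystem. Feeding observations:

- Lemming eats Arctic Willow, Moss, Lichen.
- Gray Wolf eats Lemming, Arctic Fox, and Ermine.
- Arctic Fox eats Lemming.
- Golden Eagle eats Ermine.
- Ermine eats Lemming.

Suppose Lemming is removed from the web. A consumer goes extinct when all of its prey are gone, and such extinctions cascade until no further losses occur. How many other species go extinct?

Remove Lemming.
Round 1: Arctic Fox (all prey gone), Ermine (all prey gone) → extinct.
Round 2: Golden Eagle (all prey gone), Gray Wolf (all prey gone) → extinct.
No further losses. Total secondary extinctions: 4.

4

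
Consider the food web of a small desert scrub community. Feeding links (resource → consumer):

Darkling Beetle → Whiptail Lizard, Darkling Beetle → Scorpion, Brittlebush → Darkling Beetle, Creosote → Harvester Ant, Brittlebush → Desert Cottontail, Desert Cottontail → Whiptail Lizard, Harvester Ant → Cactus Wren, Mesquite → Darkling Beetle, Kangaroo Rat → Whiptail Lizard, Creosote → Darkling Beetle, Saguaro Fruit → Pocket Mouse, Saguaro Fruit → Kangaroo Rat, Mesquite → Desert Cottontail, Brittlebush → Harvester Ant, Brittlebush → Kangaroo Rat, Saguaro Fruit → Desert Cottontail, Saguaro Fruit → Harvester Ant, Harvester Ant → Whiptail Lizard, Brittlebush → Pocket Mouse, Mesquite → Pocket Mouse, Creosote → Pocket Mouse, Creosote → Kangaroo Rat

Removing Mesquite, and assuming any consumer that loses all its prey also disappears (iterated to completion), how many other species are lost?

Remove Mesquite.
Every predator of it retains at least one other prey: Desert Cottontail still has Brittlebush, Saguaro Fruit; Pocket Mouse still has Brittlebush, Saguaro Fruit, Creosote; Darkling Beetle still has Brittlebush, Creosote.
No consumer loses all prey, so no secondary extinctions occur.

0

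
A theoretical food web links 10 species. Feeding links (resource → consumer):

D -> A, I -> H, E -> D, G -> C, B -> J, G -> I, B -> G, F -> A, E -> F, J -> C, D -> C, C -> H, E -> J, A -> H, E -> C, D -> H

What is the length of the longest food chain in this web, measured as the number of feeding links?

3 links

One longest chain: B → G → I → H.
It has 4 species and 3 links.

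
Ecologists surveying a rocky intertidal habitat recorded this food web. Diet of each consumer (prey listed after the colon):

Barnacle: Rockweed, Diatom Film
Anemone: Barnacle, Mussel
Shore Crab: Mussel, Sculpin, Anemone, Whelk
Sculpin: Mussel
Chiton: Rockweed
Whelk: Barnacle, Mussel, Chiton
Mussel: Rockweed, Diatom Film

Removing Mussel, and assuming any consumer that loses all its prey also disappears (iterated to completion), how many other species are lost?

1

Remove Mussel.
Round 1: Sculpin (all prey gone) → extinct.
No further losses. Total secondary extinctions: 1.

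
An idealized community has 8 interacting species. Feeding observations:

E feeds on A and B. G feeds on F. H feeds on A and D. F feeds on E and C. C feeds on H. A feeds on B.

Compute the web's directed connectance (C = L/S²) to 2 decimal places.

The web has S = 8 species and L = 9 feeding links.
C = L / S² = 9 / 64 = 0.1406 ≈ 0.14.

C = 0.14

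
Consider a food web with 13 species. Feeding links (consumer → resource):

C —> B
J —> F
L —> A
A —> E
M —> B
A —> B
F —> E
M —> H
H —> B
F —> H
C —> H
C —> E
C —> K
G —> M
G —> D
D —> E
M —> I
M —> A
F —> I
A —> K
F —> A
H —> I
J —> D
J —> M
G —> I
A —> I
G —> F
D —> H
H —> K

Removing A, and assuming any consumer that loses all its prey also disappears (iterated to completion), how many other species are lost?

1

Remove A.
Round 1: L (all prey gone) → extinct.
No further losses. Total secondary extinctions: 1.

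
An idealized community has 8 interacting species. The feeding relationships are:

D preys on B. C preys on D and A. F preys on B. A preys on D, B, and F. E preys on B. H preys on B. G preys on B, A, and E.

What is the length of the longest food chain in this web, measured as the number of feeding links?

3 links

One longest chain: B → D → A → G.
It has 4 species and 3 links.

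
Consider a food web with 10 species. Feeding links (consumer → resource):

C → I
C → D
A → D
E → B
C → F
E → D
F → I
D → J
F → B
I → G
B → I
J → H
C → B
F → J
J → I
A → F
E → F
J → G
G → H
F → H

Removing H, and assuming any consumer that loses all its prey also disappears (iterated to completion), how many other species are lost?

Remove H.
Round 1: G (all prey gone) → extinct.
Round 2: I (all prey gone) → extinct.
Round 3: J (all prey gone), B (all prey gone) → extinct.
Round 4: D (all prey gone), F (all prey gone) → extinct.
Round 5: C (all prey gone), E (all prey gone), A (all prey gone) → extinct.
No further losses. Total secondary extinctions: 9.

9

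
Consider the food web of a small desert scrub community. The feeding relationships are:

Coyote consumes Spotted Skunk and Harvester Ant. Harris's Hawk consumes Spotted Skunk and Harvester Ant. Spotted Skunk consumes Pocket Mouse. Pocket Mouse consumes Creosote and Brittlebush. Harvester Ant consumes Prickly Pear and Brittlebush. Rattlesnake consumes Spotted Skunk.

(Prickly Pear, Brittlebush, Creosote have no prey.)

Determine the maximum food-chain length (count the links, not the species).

3 links

One longest chain: Brittlebush → Pocket Mouse → Spotted Skunk → Coyote.
It has 4 species and 3 links.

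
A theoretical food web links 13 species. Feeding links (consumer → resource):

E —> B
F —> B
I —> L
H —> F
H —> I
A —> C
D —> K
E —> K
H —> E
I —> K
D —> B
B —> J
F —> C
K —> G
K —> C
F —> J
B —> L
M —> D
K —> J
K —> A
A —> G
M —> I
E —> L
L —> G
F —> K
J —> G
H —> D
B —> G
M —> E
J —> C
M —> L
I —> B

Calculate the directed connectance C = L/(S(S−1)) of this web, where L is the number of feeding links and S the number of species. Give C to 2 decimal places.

C = 0.21

The web has S = 13 species and L = 32 feeding links.
C = L / (S(S−1)) = 32 / 156 = 0.2051 ≈ 0.21.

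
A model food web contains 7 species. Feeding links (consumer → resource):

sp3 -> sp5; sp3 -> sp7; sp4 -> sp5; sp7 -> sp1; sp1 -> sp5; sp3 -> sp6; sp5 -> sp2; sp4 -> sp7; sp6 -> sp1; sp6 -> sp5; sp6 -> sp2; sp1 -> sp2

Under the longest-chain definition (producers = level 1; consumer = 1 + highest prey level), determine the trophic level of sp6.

Trophic level 4

sp2 is a producer → level 1.
sp5 eats sp2 → level 2.
sp1 eats sp5 (level 2); other prey at levels: sp2 1 → level 3.
sp6 eats sp1 (level 3); other prey at levels: sp2 1, sp5 2 → level 4.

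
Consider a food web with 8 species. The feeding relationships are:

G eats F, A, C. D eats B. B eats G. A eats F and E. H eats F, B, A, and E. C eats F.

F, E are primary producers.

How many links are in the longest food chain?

One longest chain: F → C → G → B → H.
It has 5 species and 4 links.

4 links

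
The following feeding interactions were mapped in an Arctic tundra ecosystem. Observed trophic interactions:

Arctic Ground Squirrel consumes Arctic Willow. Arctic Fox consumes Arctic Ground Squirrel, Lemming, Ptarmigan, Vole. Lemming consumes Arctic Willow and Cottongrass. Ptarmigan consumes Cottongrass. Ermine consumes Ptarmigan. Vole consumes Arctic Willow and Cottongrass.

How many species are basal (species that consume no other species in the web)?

2

Basal species (no prey listed): Arctic Willow, Cottongrass.
Count: 2.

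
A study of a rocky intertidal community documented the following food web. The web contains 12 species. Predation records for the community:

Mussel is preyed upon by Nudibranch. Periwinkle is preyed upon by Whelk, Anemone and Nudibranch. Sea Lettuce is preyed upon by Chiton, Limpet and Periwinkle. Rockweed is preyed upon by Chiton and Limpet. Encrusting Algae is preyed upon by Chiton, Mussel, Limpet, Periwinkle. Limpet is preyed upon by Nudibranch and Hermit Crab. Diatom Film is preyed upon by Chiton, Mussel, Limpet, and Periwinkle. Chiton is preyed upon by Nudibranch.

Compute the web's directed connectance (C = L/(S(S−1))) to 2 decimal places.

The web has S = 12 species and L = 20 feeding links.
C = L / (S(S−1)) = 20 / 132 = 0.1515 ≈ 0.15.

C = 0.15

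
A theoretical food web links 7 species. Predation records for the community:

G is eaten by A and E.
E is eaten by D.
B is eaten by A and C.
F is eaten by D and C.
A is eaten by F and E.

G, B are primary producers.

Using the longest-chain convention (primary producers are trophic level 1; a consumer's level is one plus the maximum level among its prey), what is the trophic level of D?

G is a producer → level 1.
A eats G (level 1); other prey at levels: B 1 → level 2.
E eats A (level 2); other prey at levels: G 1 → level 3.
D eats E (level 3); other prey at levels: F 3 → level 4.

Trophic level 4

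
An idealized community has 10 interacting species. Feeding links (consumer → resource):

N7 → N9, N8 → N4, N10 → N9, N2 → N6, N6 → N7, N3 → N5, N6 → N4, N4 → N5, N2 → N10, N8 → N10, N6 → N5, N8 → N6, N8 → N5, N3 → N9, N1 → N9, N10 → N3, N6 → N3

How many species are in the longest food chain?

4 species

One longest chain: N9 → N3 → N10 → N8.
It has 4 species and 3 links.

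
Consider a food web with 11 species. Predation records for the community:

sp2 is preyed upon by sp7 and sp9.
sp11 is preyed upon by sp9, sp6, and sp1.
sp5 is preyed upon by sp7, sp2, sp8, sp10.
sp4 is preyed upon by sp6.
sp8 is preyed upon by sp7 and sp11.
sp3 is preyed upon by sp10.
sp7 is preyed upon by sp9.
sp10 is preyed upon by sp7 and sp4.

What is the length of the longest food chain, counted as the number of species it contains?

4 species

One longest chain: sp5 → sp8 → sp11 → sp6.
It has 4 species and 3 links.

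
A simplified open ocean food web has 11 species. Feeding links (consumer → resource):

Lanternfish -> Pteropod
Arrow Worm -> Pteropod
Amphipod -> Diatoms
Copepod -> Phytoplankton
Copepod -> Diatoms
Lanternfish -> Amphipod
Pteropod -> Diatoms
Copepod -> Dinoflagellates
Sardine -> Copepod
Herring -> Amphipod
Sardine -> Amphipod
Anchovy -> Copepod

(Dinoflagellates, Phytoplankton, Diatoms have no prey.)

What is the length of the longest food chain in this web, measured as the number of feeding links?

One longest chain: Diatoms → Amphipod → Herring.
It has 3 species and 2 links.

2 links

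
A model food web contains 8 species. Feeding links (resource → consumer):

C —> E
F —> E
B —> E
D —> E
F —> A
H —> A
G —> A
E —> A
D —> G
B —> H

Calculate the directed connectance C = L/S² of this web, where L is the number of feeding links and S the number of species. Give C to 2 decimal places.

The web has S = 8 species and L = 10 feeding links.
C = L / S² = 10 / 64 = 0.1562 ≈ 0.16.

C = 0.16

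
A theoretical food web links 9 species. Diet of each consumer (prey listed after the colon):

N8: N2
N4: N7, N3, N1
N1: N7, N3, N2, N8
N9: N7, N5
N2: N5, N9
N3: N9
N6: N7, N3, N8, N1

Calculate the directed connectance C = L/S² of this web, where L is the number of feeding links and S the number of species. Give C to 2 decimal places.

The web has S = 9 species and L = 17 feeding links.
C = L / S² = 17 / 81 = 0.2099 ≈ 0.21.

C = 0.21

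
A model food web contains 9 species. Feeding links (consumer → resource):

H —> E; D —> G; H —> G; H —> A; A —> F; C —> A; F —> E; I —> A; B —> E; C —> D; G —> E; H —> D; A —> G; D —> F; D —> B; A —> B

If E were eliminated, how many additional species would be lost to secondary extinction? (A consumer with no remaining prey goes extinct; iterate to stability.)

Remove E.
Round 1: F (all prey gone), B (all prey gone), G (all prey gone) → extinct.
Round 2: A (all prey gone), D (all prey gone) → extinct.
Round 3: I (all prey gone), C (all prey gone), H (all prey gone) → extinct.
No further losses. Total secondary extinctions: 8.

8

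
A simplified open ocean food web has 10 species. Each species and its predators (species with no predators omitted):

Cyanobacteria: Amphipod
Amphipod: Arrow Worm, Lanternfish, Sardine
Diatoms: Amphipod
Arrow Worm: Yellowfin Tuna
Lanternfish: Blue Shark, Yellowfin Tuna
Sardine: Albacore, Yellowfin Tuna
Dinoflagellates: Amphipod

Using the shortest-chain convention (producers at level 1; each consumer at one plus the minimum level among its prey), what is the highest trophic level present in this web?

Producers (level 1): Diatoms, Cyanobacteria, Dinoflagellates.
Following each consumer down to its lowest-level prey: Diatoms → Amphipod → Arrow Worm → Yellowfin Tuna (levels 1 through 4).
All prey of Yellowfin Tuna (Arrow Worm 3, Lanternfish 3, Sardine 3) are at level 3 or above, so Yellowfin Tuna is at level 1 + 3 = 4.
Every consumer has at least one prey at level 3 or below, so none exceeds level 4.

4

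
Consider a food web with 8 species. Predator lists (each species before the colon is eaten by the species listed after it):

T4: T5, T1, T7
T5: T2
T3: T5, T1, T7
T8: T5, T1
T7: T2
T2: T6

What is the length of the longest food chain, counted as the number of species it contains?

One longest chain: T4 → T5 → T2 → T6.
It has 4 species and 3 links.

4 species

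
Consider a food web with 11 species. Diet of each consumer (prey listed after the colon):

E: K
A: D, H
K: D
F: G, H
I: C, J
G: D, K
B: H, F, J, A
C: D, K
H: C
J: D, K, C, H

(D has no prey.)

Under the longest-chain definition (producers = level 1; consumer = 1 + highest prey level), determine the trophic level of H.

Trophic level 4

D is a producer → level 1.
K eats D → level 2.
C eats K (level 2); other prey at levels: D 1 → level 3.
H eats C → level 4.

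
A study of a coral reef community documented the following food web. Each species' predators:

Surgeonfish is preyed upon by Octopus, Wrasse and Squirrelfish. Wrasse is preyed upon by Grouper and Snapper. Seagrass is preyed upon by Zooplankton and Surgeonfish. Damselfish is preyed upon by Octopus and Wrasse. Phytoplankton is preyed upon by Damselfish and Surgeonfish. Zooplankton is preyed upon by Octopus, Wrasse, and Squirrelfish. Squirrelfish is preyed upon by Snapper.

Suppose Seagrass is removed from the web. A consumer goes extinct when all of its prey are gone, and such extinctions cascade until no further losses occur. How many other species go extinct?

1

Remove Seagrass.
Round 1: Zooplankton (all prey gone) → extinct.
No further losses. Total secondary extinctions: 1.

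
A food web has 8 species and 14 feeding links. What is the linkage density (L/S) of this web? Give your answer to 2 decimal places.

L/S = 1.75

There are L = 14 links among S = 8 species.
L/S = 14/8 = 1.7500 ≈ 1.75.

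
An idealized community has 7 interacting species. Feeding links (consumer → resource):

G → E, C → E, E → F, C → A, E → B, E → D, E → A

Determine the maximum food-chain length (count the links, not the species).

2 links

One longest chain: B → E → C.
It has 3 species and 2 links.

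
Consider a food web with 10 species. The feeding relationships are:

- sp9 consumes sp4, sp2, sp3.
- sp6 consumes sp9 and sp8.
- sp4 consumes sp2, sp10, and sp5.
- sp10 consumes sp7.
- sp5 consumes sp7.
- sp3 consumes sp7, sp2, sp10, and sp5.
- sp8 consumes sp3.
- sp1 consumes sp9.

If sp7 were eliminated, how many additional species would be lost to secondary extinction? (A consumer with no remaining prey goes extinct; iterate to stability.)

2

Remove sp7.
Round 1: sp5 (all prey gone), sp10 (all prey gone) → extinct.
No further losses. Total secondary extinctions: 2.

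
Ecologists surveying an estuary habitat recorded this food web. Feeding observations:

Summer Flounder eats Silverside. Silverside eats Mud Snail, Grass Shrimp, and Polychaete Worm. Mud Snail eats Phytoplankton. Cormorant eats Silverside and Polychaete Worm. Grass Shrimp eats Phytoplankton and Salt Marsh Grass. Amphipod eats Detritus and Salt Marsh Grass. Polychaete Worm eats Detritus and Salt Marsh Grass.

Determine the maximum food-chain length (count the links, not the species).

3 links

One longest chain: Salt Marsh Grass → Polychaete Worm → Silverside → Summer Flounder.
It has 4 species and 3 links.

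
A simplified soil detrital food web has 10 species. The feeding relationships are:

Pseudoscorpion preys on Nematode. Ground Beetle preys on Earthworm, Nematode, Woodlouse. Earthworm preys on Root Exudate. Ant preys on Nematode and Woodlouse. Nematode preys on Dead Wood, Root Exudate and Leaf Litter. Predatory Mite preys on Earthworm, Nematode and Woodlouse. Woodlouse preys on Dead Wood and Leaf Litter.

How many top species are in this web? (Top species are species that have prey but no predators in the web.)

Top species (has prey, but nothing eats it): Ground Beetle, Ant, Predatory Mite, Pseudoscorpion.
Count: 4.

4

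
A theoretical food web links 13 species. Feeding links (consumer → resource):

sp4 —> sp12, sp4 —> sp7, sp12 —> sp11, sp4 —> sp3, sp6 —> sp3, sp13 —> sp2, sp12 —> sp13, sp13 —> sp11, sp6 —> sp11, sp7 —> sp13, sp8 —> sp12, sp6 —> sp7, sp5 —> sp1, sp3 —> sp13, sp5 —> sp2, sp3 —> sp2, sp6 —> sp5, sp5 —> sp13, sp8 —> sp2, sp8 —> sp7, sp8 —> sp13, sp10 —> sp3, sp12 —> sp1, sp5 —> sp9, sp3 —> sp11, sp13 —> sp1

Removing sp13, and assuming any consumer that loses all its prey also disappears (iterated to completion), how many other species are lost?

1

Remove sp13.
Round 1: sp7 (all prey gone) → extinct.
No further losses. Total secondary extinctions: 1.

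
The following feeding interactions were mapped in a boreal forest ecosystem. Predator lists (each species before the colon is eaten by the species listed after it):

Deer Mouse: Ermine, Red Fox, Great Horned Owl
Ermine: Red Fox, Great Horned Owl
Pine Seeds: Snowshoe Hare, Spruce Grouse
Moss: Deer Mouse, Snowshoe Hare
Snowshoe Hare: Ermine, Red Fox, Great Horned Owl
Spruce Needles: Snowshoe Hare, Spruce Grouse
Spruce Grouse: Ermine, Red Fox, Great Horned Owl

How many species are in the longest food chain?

4 species

One longest chain: Moss → Deer Mouse → Ermine → Red Fox.
It has 4 species and 3 links.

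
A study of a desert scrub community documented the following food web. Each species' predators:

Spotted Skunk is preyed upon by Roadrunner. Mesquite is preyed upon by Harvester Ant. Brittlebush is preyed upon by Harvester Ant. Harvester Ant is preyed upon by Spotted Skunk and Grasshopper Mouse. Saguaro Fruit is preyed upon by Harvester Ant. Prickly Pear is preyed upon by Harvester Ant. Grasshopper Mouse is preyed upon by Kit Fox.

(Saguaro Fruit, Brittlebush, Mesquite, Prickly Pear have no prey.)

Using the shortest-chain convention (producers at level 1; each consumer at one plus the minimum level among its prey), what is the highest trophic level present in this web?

4

Producers (level 1): Saguaro Fruit, Brittlebush, Mesquite, Prickly Pear.
Following each consumer down to its lowest-level prey: Saguaro Fruit → Harvester Ant → Spotted Skunk → Roadrunner (levels 1 through 4).
All prey of Roadrunner (Spotted Skunk 3) are at level 3 or above, so Roadrunner is at level 1 + 3 = 4.
Every consumer has at least one prey at level 3 or below, so none exceeds level 4.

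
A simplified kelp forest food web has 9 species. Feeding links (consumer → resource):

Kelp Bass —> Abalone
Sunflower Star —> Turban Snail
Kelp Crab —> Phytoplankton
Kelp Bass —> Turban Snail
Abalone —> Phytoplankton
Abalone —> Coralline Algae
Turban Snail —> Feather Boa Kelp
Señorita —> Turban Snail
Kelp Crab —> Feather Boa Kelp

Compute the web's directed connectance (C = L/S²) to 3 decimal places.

C = 0.111

The web has S = 9 species and L = 9 feeding links.
C = L / S² = 9 / 81 = 0.1111 ≈ 0.111.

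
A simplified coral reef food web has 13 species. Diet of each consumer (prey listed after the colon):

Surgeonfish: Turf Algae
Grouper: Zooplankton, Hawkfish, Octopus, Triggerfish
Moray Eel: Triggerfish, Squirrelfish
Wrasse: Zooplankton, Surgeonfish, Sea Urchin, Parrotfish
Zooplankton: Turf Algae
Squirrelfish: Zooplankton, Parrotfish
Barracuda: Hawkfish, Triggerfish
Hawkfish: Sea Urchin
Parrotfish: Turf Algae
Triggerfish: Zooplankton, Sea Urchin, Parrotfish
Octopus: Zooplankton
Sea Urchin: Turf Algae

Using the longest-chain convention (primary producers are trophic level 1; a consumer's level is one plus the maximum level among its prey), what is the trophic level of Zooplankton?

Trophic level 2

Turf Algae is a producer → level 1.
Zooplankton eats Turf Algae → level 2.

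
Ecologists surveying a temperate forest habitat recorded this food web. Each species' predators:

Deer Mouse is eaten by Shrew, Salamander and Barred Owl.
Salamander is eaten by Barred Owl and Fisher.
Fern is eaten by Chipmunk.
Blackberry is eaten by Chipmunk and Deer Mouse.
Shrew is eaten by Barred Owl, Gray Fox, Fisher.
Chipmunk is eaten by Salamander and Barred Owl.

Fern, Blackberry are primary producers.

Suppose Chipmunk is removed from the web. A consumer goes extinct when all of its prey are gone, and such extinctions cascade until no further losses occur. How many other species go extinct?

0

Remove Chipmunk.
Every predator of it retains at least one other prey: Salamander still has Deer Mouse; Barred Owl still has Deer Mouse, Shrew, Salamander.
No consumer loses all prey, so no secondary extinctions occur.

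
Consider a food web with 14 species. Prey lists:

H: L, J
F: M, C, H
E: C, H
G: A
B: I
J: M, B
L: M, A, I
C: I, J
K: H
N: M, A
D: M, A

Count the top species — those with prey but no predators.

6

Top species (has prey, but nothing eats it): N, G, D, E, K, F.
Count: 6.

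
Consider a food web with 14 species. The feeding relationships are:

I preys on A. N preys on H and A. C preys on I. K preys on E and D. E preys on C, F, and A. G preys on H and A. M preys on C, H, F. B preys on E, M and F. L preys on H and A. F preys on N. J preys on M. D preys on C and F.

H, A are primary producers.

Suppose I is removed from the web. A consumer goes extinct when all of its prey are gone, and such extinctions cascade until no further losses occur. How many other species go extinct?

1

Remove I.
Round 1: C (all prey gone) → extinct.
No further losses. Total secondary extinctions: 1.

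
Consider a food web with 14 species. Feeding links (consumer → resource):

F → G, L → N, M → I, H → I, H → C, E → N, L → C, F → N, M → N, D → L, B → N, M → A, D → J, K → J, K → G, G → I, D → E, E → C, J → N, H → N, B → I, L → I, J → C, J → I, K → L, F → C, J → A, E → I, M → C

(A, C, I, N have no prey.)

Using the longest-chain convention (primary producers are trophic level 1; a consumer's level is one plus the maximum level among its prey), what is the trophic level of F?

I is a producer → level 1.
G eats I → level 2.
F eats G (level 2); other prey at levels: C 1, N 1 → level 3.

Trophic level 3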